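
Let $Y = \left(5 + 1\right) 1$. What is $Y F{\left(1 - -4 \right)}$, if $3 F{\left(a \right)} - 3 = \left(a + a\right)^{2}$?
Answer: $206$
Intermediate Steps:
$F{\left(a \right)} = 1 + \frac{4 a^{2}}{3}$ ($F{\left(a \right)} = 1 + \frac{\left(a + a\right)^{2}}{3} = 1 + \frac{\left(2 a\right)^{2}}{3} = 1 + \frac{4 a^{2}}{3}$)
$Y = 6$ ($Y = 6 \cdot 1 = 6$)
$Y F{\left(1 - -4 \right)} = 6 \left(1 + \frac{4 \left(1 - -4\right)^{2}}{3}\right) = 6 \left(1 + \frac{4 \left(1 + 4\right)^{2}}{3}\right) = 6 \left(1 + \frac{4 \cdot 5^{2}}{3}\right) = 6 \left(1 + \frac{4}{3} \cdot 25\right) = 6 \left(1 + \frac{100}{3}\right) = 6 \cdot \frac{103}{3} = 206$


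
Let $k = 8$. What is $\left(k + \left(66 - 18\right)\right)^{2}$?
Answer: $3136$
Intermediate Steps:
$\left(k + \left(66 - 18\right)\right)^{2} = \left(8 + \left(66 - 18\right)\right)^{2} = \left(8 + 48\right)^{2} = 56^{2} = 3136$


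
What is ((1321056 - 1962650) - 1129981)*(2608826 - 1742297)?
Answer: -1535121113175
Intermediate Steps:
((1321056 - 1962650) - 1129981)*(2608826 - 1742297) = (-641594 - 1129981)*866529 = -1771575*866529 = -1535121113175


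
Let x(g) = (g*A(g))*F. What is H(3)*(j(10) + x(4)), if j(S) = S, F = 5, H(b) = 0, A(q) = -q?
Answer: 0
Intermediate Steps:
x(g) = -5*g**2 (x(g) = (g*(-g))*5 = -g**2*5 = -5*g**2)
H(3)*(j(10) + x(4)) = 0*(10 - 5*4**2) = 0*(10 - 5*16) = 0*(10 - 80) = 0*(-70) = 0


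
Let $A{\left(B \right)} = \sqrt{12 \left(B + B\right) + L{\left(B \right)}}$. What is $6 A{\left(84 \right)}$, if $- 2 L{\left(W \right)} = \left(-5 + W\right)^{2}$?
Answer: $141 i \sqrt{2} \approx 199.4 i$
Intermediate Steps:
$L{\left(W \right)} = - \frac{\left(-5 + W\right)^{2}}{2}$
$A{\left(B \right)} = \sqrt{24 B - \frac{\left(-5 + B\right)^{2}}{2}}$ ($A{\left(B \right)} = \sqrt{12 \left(B + B\right) - \frac{\left(-5 + B\right)^{2}}{2}} = \sqrt{12 \cdot 2 B - \frac{\left(-5 + B\right)^{2}}{2}} = \sqrt{24 B - \frac{\left(-5 + B\right)^{2}}{2}}$)
$6 A{\left(84 \right)} = 6 \frac{\sqrt{- 2 \left(-5 + 84\right)^{2} + 96 \cdot 84}}{2} = 6 \frac{\sqrt{- 2 \cdot 79^{2} + 8064}}{2} = 6 \frac{\sqrt{\left(-2\right) 6241 + 8064}}{2} = 6 \frac{\sqrt{-12482 + 8064}}{2} = 6 \frac{\sqrt{-4418}}{2} = 6 \frac{47 i \sqrt{2}}{2} = 141 i \sqrt{2}$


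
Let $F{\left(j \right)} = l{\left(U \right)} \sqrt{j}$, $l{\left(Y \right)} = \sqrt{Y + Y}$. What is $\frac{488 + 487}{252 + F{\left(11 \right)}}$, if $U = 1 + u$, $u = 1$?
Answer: $\frac{12285}{3173} - \frac{195 \sqrt{11}}{6346} \approx 3.7698$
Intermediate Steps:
$U = 2$ ($U = 1 + 1 = 2$)
$l{\left(Y \right)} = \sqrt{2} \sqrt{Y}$ ($l{\left(Y \right)} = \sqrt{2 Y} = \sqrt{2} \sqrt{Y}$)
$F{\left(j \right)} = 2 \sqrt{j}$ ($F{\left(j \right)} = \sqrt{2} \sqrt{2} \sqrt{j} = 2 \sqrt{j}$)
$\frac{488 + 487}{252 + F{\left(11 \right)}} = \frac{488 + 487}{252 + 2 \sqrt{11}} = \frac{975}{252 + 2 \sqrt{11}}$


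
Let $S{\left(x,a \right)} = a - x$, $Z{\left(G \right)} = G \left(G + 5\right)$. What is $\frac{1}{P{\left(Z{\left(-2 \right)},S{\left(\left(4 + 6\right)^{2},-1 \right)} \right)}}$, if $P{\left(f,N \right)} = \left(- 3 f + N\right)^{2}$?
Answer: $\frac{1}{6889} \approx 0.00014516$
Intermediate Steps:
$Z{\left(G \right)} = G \left(5 + G\right)$
$P{\left(f,N \right)} = \left(N - 3 f\right)^{2}$
$\frac{1}{P{\left(Z{\left(-2 \right)},S{\left(\left(4 + 6\right)^{2},-1 \right)} \right)}} = \frac{1}{\left(\left(-1 - \left(4 + 6\right)^{2}\right) - 3 \left(- 2 \left(5 - 2\right)\right)\right)^{2}} = \frac{1}{\left(\left(-1 - 10^{2}\right) - 3 \left(\left(-2\right) 3\right)\right)^{2}} = \frac{1}{\left(\left(-1 - 100\right) - -18\right)^{2}} = \frac{1}{\left(\left(-1 - 100\right) + 18\right)^{2}} = \frac{1}{\left(-101 + 18\right)^{2}} = \frac{1}{\left(-83\right)^{2}} = \frac{1}{6889}$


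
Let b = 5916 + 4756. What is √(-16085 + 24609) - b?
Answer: -10672 + 2*√2131 ≈ -10580.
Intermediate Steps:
b = 10672
√(-16085 + 24609) - b = √(-16085 + 24609) - 1*10672 = √8524 - 10672 = 2*√2131 - 10672 = -10672 + 2*√2131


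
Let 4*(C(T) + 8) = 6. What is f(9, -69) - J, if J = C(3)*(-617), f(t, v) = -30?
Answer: -8081/2 ≈ -4040.5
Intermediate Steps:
C(T) = -13/2 (C(T) = -8 + (¼)*6 = -8 + 3/2 = -13/2)
J = 8021/2 (J = -13/2*(-617) = 8021/2 ≈ 4010.5)
f(9, -69) - J = -30 - 1*8021/2 = -30 - 8021/2 = -8081/2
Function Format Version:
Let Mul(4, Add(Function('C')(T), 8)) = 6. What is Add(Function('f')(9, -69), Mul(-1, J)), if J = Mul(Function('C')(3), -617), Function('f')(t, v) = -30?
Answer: Rational(-8081, 2) ≈ -4040.5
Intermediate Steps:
Function('C')(T) = Rational(-13, 2) (Function('C')(T) = Add(-8, Mul(Rational(1, 4), 6)) = Add(-8, Rational(3, 2)) = Rational(-13, 2))
J = Rational(8021, 2) (J = Mul(Rational(-13, 2), -617) = Rational(8021, 2) ≈ 4010.5)
Add(Function('f')(9, -69), Mul(-1, J)) = Add(-30, Mul(-1, Rational(8021, 2))) = Add(-30, Rational(-8021, 2)) = Rational(-8081, 2)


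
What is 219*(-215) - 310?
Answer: -47395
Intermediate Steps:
219*(-215) - 310 = -47085 - 310 = -47395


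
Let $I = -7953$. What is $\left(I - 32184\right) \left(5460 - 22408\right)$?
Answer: $680241876$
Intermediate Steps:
$\left(I - 32184\right) \left(5460 - 22408\right) = \left(-7953 - 32184\right) \left(5460 - 22408\right) = \left(-40137\right) \left(-16948\right) = 680241876$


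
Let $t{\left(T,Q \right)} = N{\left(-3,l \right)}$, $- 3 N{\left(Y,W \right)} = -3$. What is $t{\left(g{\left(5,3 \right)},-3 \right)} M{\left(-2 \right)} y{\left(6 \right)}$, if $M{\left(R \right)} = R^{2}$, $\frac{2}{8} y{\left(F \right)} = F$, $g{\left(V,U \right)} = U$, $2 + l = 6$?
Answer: $96$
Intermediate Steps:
$l = 4$ ($l = -2 + 6 = 4$)
$N{\left(Y,W \right)} = 1$ ($N{\left(Y,W \right)} = \left(- \frac{1}{3}\right) \left(-3\right) = 1$)
$t{\left(T,Q \right)} = 1$
$y{\left(F \right)} = 4 F$
$t{\left(g{\left(5,3 \right)},-3 \right)} M{\left(-2 \right)} y{\left(6 \right)} = 1 \left(-2\right)^{2} \cdot 4 \cdot 6 = 1 \cdot 4 \cdot 24 = 4 \cdot 24 = 96$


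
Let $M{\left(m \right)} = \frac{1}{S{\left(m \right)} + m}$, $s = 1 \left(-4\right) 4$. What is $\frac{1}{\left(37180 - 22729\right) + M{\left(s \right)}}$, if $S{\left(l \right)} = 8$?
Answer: $\frac{8}{115607} \approx 6.92 \cdot 10^{-5}$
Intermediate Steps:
$s = -16$ ($s = \left(-4\right) 4 = -16$)
$M{\left(m \right)} = \frac{1}{8 + m}$
$\frac{1}{\left(37180 - 22729\right) + M{\left(s \right)}} = \frac{1}{\left(37180 - 22729\right) + \frac{1}{8 - 16}} = \frac{1}{14451 + \frac{1}{-8}} = \frac{1}{14451 - \frac{1}{8}} = \frac{1}{\frac{115607}{8}} = \frac{8}{115607}$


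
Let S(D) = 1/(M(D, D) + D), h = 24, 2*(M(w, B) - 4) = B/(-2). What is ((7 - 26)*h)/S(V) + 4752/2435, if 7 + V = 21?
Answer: -16095468/2435 ≈ -6610.0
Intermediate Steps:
M(w, B) = 4 - B/4 (M(w, B) = 4 + (B/(-2))/2 = 4 + (B*(-½))/2 = 4 + (-B/2)/2 = 4 - B/4)
V = 14 (V = -7 + 21 = 14)
S(D) = 1/(4 + 3*D/4) (S(D) = 1/((4 - D/4) + D) = 1/(4 + 3*D/4))
((7 - 26)*h)/S(V) + 4752/2435 = ((7 - 26)*24)/((4/(16 + 3*14))) + 4752/2435 = (-19*24)/((4/(16 + 42))) + 4752*(1/2435) = -456/(4/58) + 4752/2435 = -456/(4*(1/58)) + 4752/2435 = -456/2/29 + 4752/2435 = -456*29/2 + 4752/2435 = -6612 + 4752/2435 = -16095468/2435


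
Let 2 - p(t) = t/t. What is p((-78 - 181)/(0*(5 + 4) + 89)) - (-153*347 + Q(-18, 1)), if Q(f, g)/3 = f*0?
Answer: 53092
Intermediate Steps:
Q(f, g) = 0 (Q(f, g) = 3*(f*0) = 3*0 = 0)
p(t) = 1 (p(t) = 2 - t/t = 2 - 1*1 = 2 - 1 = 1)
p((-78 - 181)/(0*(5 + 4) + 89)) - (-153*347 + Q(-18, 1)) = 1 - (-153*347 + 0) = 1 - (-53091 + 0) = 1 - 1*(-53091) = 1 + 53091 = 53092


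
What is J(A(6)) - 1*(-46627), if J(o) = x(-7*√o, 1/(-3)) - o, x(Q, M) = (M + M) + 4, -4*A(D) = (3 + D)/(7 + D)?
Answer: 7274359/156 ≈ 46631.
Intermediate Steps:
A(D) = -(3 + D)/(4*(7 + D))
x(Q, M) = 4 + 2*M (x(Q, M) = 2*M + 4 = 4 + 2*M)
J(o) = 10/3 - o (J(o) = (4 + 2*(1/(-3))) - o = (4 + 2*(1*(-⅓))) - o = (4 + 2*(-⅓)) - o = (4 - ⅔) - o = 10/3 - o)
J(A(6)) - 1*(-46627) = (10/3 - (-3 - 1*6)/(4*(7 + 6))) - 1*(-46627) = (10/3 - (-3 - 6)/(4*13)) + 46627 = (10/3 - (-9)/(4*13)) + 46627 = (10/3 - 1*(-9/52)) + 46627 = (10/3 + 9/52) + 46627 = 547/156 + 46627 = 7274359/156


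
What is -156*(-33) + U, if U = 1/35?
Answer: 180181/35 ≈ 5148.0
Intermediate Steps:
U = 1/35 ≈ 0.028571
-156*(-33) + U = -156*(-33) + 1/35 = 5148 + 1/35 = 180181/35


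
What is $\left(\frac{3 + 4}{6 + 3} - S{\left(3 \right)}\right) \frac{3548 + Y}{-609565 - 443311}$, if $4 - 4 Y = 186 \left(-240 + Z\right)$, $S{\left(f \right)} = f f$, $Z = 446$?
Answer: $- \frac{12395}{263219} \approx -0.04709$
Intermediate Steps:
$S{\left(f \right)} = f^{2}$
$Y = -9578$ ($Y = 1 - \frac{186 \left(-240 + 446\right)}{4} = 1 - \frac{186 \cdot 206}{4} = 1 - 9579 = -9578$)
$\left(\frac{3 + 4}{6 + 3} - S{\left(3 \right)}\right) \frac{3548 + Y}{-609565 - 443311} = \left(\frac{3 + 4}{6 + 3} - 3^{2}\right) \frac{3548 - 9578}{-609565 - 443311} = \left(\frac{7}{9} - 9\right) \left(- \frac{6030}{-1052876}\right) = \left(7 \cdot \frac{1}{9} - 9\right) \left(\left(-6030\right) \left(- \frac{1}{1052876}\right)\right) = \left(\frac{7}{9} - 9\right) \frac{3015}{526438} = \left(- \frac{74}{9}\right) \frac{3015}{526438} = - \frac{12395}{263219}$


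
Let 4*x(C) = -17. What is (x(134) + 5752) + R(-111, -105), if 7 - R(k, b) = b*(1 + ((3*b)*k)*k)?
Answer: -1630044861/4 ≈ -4.0751e+8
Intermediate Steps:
x(C) = -17/4 (x(C) = (1/4)*(-17) = -17/4)
R(k, b) = 7 - b*(1 + 3*b*k**2) (R(k, b) = 7 - b*(1 + ((3*b)*k)*k) = 7 - b*(1 + (3*b*k)*k) = 7 - b*(1 + 3*b*k**2))
(x(134) + 5752) + R(-111, -105) = (-17/4 + 5752) + (7 - 1*(-105) - 3*(-105)**2*(-111)**2) = 22991/4 + (7 + 105 - 3*11025*12321) = 22991/4 + (7 + 105 - 407517075) = 22991/4 - 407516963 = -1630044861/4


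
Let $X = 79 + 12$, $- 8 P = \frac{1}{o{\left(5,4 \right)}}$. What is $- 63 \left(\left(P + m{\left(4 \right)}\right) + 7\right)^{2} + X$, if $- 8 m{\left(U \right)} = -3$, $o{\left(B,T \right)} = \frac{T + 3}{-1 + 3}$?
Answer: $- \frac{1479521}{448} \approx -3302.5$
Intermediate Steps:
$o{\left(B,T \right)} = \frac{3}{2} + \frac{T}{2}$ ($o{\left(B,T \right)} = \frac{3 + T}{2} = \left(3 + T\right) \frac{1}{2} = \frac{3}{2} + \frac{T}{2}$)
$P = - \frac{1}{28}$ ($P = - \frac{1}{8 \left(\frac{3}{2} + \frac{1}{2} \cdot 4\right)} = - \frac{1}{8 \left(\frac{3}{2} + 2\right)} = - \frac{1}{8 \cdot \frac{7}{2}} = \left(- \frac{1}{8}\right) \frac{2}{7} = - \frac{1}{28} \approx -0.035714$)
$m{\left(U \right)} = \frac{3}{8}$ ($m{\left(U \right)} = \left(- \frac{1}{8}\right) \left(-3\right) = \frac{3}{8}$)
$X = 91$
$- 63 \left(\left(P + m{\left(4 \right)}\right) + 7\right)^{2} + X = - 63 \left(\left(- \frac{1}{28} + \frac{3}{8}\right) + 7\right)^{2} + 91 = - 63 \left(\frac{19}{56} + 7\right)^{2} + 91 = - 63 \left(\frac{411}{56}\right)^{2} + 91 = \left(-63\right) \frac{168921}{3136} + 91 = - \frac{1520289}{448} + 91 = - \frac{1479521}{448}$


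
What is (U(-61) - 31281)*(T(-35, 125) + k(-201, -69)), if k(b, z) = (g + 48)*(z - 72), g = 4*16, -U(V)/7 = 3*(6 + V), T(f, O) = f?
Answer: 476804202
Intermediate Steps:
U(V) = -126 - 21*V (U(V) = -21*(6 + V) = -7*(18 + 3*V) = -126 - 21*V)
g = 64
k(b, z) = -8064 + 112*z (k(b, z) = (64 + 48)*(z - 72) = 112*(-72 + z) = -8064 + 112*z)
(U(-61) - 31281)*(T(-35, 125) + k(-201, -69)) = ((-126 - 21*(-61)) - 31281)*(-35 + (-8064 + 112*(-69))) = ((-126 + 1281) - 31281)*(-35 + (-8064 - 7728)) = (1155 - 31281)*(-35 - 15792) = -30126*(-15827) = 476804202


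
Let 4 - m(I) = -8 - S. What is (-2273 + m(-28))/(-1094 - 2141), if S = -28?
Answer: 2289/3235 ≈ 0.70757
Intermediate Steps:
m(I) = -16 (m(I) = 4 - (-8 - 1*(-28)) = 4 - (-8 + 28) = 4 - 1*20 = 4 - 20 = -16)
(-2273 + m(-28))/(-1094 - 2141) = (-2273 - 16)/(-1094 - 2141) = -2289/(-3235) = -2289*(-1/3235) = 2289/3235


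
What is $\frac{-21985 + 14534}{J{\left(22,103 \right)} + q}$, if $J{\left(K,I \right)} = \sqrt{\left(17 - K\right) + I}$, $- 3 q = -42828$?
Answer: $- \frac{53185238}{101902039} + \frac{52157 \sqrt{2}}{203804078} \approx -0.52156$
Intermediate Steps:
$q = 14276$ ($q = \left(- \frac{1}{3}\right) \left(-42828\right) = 14276$)
$J{\left(K,I \right)} = \sqrt{17 + I - K}$
$\frac{-21985 + 14534}{J{\left(22,103 \right)} + q} = \frac{-21985 + 14534}{\sqrt{17 + 103 - 22} + 14276} = - \frac{7451}{\sqrt{17 + 103 - 22} + 14276} = - \frac{7451}{\sqrt{98} + 14276} = - \frac{7451}{7 \sqrt{2} + 14276} = - \frac{7451}{14276 + 7 \sqrt{2}}$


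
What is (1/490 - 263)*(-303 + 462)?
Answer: -20490171/490 ≈ -41817.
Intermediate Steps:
(1/490 - 263)*(-303 + 462) = (1/490 - 263)*159 = -128869/490*159 = -20490171/490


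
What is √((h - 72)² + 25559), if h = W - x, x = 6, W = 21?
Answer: 2*√7202 ≈ 169.73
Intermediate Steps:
h = 15 (h = 21 - 1*6 = 21 - 6 = 15)
√((h - 72)² + 25559) = √((15 - 72)² + 25559) = √((-57)² + 25559) = √(3249 + 25559) = √28808 = 2*√7202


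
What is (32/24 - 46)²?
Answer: 17956/9 ≈ 1995.1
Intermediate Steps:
(32/24 - 46)² = (32*(1/24) - 46)² = (4/3 - 46)² = (-134/3)² = 17956/9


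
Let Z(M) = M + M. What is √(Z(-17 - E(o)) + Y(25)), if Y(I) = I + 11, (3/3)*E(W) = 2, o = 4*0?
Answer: I*√2 ≈ 1.4142*I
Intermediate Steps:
o = 0
E(W) = 2
Y(I) = 11 + I
Z(M) = 2*M
√(Z(-17 - E(o)) + Y(25)) = √(2*(-17 - 1*2) + (11 + 25)) = √(2*(-17 - 2) + 36) = √(2*(-19) + 36) = √(-38 + 36) = √(-2) = I*√2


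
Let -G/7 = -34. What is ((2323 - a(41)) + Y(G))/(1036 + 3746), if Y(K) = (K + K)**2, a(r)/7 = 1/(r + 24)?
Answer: 2479738/51805 ≈ 47.867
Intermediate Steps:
G = 238 (G = -7*(-34) = 238)
a(r) = 7/(24 + r) (a(r) = 7/(r + 24) = 7/(24 + r))
Y(K) = 4*K**2 (Y(K) = (2*K)**2 = 4*K**2)
((2323 - a(41)) + Y(G))/(1036 + 3746) = ((2323 - 7/(24 + 41)) + 4*238**2)/(1036 + 3746) = ((2323 - 7/65) + 4*56644)/4782 = ((2323 - 7/65) + 226576)*(1/4782) = (150988/65 + 226576)*(1/4782) = (14878428/65)*(1/4782) = 2479738/51805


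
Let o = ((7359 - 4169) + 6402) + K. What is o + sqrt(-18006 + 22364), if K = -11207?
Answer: -1615 + sqrt(4358) ≈ -1549.0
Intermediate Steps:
o = -1615 (o = ((7359 - 4169) + 6402) - 11207 = (3190 + 6402) - 11207 = 9592 - 11207 = -1615)
o + sqrt(-18006 + 22364) = -1615 + sqrt(-18006 + 22364) = -1615 + sqrt(4358)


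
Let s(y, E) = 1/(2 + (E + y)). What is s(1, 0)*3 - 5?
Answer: -4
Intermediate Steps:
s(y, E) = 1/(2 + E + y)
s(1, 0)*3 - 5 = 3/(2 + 0 + 1) - 5 = 3/3 - 5 = (⅓)*3 - 5 = 1 - 5 = -4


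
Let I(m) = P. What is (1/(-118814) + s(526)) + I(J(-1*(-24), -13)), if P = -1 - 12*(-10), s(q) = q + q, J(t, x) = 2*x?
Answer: 139131193/118814 ≈ 1171.0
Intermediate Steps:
s(q) = 2*q
P = 119 (P = -1 + 120 = 119)
I(m) = 119
(1/(-118814) + s(526)) + I(J(-1*(-24), -13)) = (1/(-118814) + 2*526) + 119 = (-1/118814 + 1052) + 119 = 124992327/118814 + 119 = 139131193/118814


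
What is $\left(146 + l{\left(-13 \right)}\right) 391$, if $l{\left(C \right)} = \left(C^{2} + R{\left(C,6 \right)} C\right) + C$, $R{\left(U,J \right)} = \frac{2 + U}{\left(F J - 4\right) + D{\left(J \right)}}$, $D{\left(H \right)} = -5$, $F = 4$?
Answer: $\frac{1827143}{15} \approx 1.2181 \cdot 10^{5}$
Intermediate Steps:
$R{\left(U,J \right)} = \frac{2 + U}{-9 + 4 J}$ ($R{\left(U,J \right)} = \frac{2 + U}{\left(4 J - 4\right) - 5} = \frac{2 + U}{\left(-4 + 4 J\right) - 5} = \frac{2 + U}{-9 + 4 J}$)
$l{\left(C \right)} = C + C^{2} + C \left(\frac{2}{15} + \frac{C}{15}\right)$ ($l{\left(C \right)} = \left(C^{2} + \frac{2 + C}{-9 + 4 \cdot 6} C\right) + C = \left(C^{2} + \frac{2 + C}{-9 + 24} C\right) + C = \left(C^{2} + \frac{2 + C}{15} C\right) + C = \left(C^{2} + \left(\frac{2}{15} + \frac{C}{15}\right) C\right) + C = \left(C^{2} + C \left(\frac{2}{15} + \frac{C}{15}\right)\right) + C = C + C^{2} + C \left(\frac{2}{15} + \frac{C}{15}\right)$)
$\left(146 + l{\left(-13 \right)}\right) 391 = \left(146 + \frac{1}{15} \left(-13\right) \left(17 + 16 \left(-13\right)\right)\right) 391 = \left(146 + \frac{1}{15} \left(-13\right) \left(17 - 208\right)\right) 391 = \left(146 + \frac{1}{15} \left(-13\right) \left(-191\right)\right) 391 = \left(146 + \frac{2483}{15}\right) 391 = \frac{4673}{15} \cdot 391 = \frac{1827143}{15}$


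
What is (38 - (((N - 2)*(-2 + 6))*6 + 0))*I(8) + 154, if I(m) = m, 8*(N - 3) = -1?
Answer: 290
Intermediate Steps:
N = 23/8 (N = 3 + (1/8)*(-1) = 3 - 1/8 = 23/8 ≈ 2.8750)
(38 - (((N - 2)*(-2 + 6))*6 + 0))*I(8) + 154 = (38 - (((23/8 - 2)*(-2 + 6))*6 + 0))*8 + 154 = (38 - (((7/8)*4)*6 + 0))*8 + 154 = (38 - ((7/2)*6 + 0))*8 + 154 = (38 - (21 + 0))*8 + 154 = (38 - 1*21)*8 + 154 = (38 - 21)*8 + 154 = 17*8 + 154 = 136 + 154 = 290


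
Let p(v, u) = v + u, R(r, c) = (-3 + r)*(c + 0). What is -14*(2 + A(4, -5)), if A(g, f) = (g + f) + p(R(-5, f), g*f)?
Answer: -294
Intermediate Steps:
R(r, c) = c*(-3 + r) (R(r, c) = (-3 + r)*c = c*(-3 + r))
p(v, u) = u + v
A(g, f) = g - 7*f + f*g (A(g, f) = (g + f) + (g*f + f*(-3 - 5)) = (f + g) + (f*g + f*(-8)) = (f + g) + (f*g - 8*f) = (f + g) + (-8*f + f*g) = g - 7*f + f*g)
-14*(2 + A(4, -5)) = -14*(2 + (4 - 7*(-5) - 5*4)) = -14*(2 + (4 + 35 - 20)) = -14*(2 + 19) = -14*21 = -294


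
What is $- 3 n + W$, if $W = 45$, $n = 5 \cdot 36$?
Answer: $-495$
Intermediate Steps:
$n = 180$
$- 3 n + W = \left(-3\right) 180 + 45 = -540 + 45 = -495$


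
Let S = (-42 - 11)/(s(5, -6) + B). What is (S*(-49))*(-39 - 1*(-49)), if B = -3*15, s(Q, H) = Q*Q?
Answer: -2597/2 ≈ -1298.5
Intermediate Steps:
s(Q, H) = Q²
B = -45
S = 53/20 (S = (-42 - 11)/(5² - 45) = -53/(25 - 45) = -53/(-20) = -53*(-1/20) = 53/20 ≈ 2.6500)
(S*(-49))*(-39 - 1*(-49)) = ((53/20)*(-49))*(-39 - 1*(-49)) = -2597*(-39 + 49)/20 = -2597/20*10 = -2597/2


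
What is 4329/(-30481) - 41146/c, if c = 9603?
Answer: -117794783/26609913 ≈ -4.4267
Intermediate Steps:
4329/(-30481) - 41146/c = 4329/(-30481) - 41146/9603 = 4329*(-1/30481) - 41146*1/9603 = -4329/30481 - 41146/9603 = -117794783/26609913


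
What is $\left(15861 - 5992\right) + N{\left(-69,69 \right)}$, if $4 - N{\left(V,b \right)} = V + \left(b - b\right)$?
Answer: $9942$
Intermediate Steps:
$N{\left(V,b \right)} = 4 - V$ ($N{\left(V,b \right)} = 4 - \left(V + \left(b - b\right)\right) = 4 - \left(V + 0\right) = 4 - V$)
$\left(15861 - 5992\right) + N{\left(-69,69 \right)} = \left(15861 - 5992\right) + \left(4 - -69\right) = 9869 + \left(4 + 69\right) = 9869 + 73 = 9942$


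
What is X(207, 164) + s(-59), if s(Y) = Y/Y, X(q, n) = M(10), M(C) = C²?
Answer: 101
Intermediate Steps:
X(q, n) = 100 (X(q, n) = 10² = 100)
s(Y) = 1
X(207, 164) + s(-59) = 100 + 1 = 101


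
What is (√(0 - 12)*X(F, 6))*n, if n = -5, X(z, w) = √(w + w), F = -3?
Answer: -60*I ≈ -60.0*I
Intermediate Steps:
X(z, w) = √2*√w (X(z, w) = √(2*w) = √2*√w)
(√(0 - 12)*X(F, 6))*n = (√(0 - 12)*(√2*√6))*(-5) = (√(-12)*(2*√3))*(-5) = ((2*I*√3)*(2*√3))*(-5) = (12*I)*(-5) = -60*I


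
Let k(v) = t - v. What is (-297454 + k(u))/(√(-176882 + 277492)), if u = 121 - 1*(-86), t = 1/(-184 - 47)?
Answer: -34379846*√100610/11620455 ≈ -938.43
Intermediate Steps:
t = -1/231 (t = 1/(-231) = -1/231 ≈ -0.0043290)
u = 207 (u = 121 + 86 = 207)
k(v) = -1/231 - v
(-297454 + k(u))/(√(-176882 + 277492)) = (-297454 + (-1/231 - 1*207))/(√(-176882 + 277492)) = (-297454 + (-1/231 - 207))/(√100610) = (-297454 - 47818/231)*(√100610/100610) = -34379846*√100610/11620455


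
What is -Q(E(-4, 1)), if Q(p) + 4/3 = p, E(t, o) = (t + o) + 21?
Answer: -50/3 ≈ -16.667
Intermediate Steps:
E(t, o) = 21 + o + t (E(t, o) = (o + t) + 21 = 21 + o + t)
Q(p) = -4/3 + p
-Q(E(-4, 1)) = -(-4/3 + (21 + 1 - 4)) = -(-4/3 + 18) = -1*50/3 = -50/3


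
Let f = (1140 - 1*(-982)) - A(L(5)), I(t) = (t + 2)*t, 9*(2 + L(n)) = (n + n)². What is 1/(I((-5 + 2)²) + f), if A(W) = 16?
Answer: 1/2205 ≈ 0.00045351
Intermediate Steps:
L(n) = -2 + 4*n²/9 (L(n) = -2 + (n + n)²/9 = -2 + (2*n)²/9 = -2 + (4*n²)/9 = -2 + 4*n²/9)
I(t) = t*(2 + t) (I(t) = (2 + t)*t = t*(2 + t))
f = 2106 (f = (1140 - 1*(-982)) - 1*16 = (1140 + 982) - 16 = 2122 - 16 = 2106)
1/(I((-5 + 2)²) + f) = 1/((-5 + 2)²*(2 + (-5 + 2)²) + 2106) = 1/((-3)²*(2 + (-3)²) + 2106) = 1/(9*(2 + 9) + 2106) = 1/(9*11 + 2106) = 1/(99 + 2106) = 1/2205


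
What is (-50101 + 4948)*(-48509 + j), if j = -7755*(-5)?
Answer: 439519302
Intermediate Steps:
j = 38775
(-50101 + 4948)*(-48509 + j) = (-50101 + 4948)*(-48509 + 38775) = -45153*(-9734) = 439519302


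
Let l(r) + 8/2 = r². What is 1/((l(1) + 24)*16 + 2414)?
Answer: 1/2750 ≈ 0.00036364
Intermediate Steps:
l(r) = -4 + r²
1/((l(1) + 24)*16 + 2414) = 1/(((-4 + 1²) + 24)*16 + 2414) = 1/(((-4 + 1) + 24)*16 + 2414) = 1/((-3 + 24)*16 + 2414) = 1/(21*16 + 2414) = 1/(336 + 2414) = 1/2750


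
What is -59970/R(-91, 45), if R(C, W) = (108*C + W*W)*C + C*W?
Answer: -9995/117663 ≈ -0.084946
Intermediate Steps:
R(C, W) = C*W + C*(W**2 + 108*C) (R(C, W) = (108*C + W**2)*C + C*W = (W**2 + 108*C)*C + C*W = C*(W**2 + 108*C) + C*W = C*W + C*(W**2 + 108*C))
-59970/R(-91, 45) = -59970*(-1/(91*(45 + 45**2 + 108*(-91)))) = -59970*(-1/(91*(45 + 2025 - 9828))) = -59970/((-91*(-7758))) = -59970/705978 = -59970*1/705978 = -9995/117663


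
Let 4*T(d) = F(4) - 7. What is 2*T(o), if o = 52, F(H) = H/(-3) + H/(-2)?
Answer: -31/6 ≈ -5.1667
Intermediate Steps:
F(H) = -5*H/6 (F(H) = H*(-⅓) + H*(-½) = -H/3 - H/2 = -5*H/6)
T(d) = -31/12 (T(d) = (-⅚*4 - 7)/4 = (-10/3 - 7)/4 = (¼)*(-31/3) = -31/12)
2*T(o) = 2*(-31/12) = -31/6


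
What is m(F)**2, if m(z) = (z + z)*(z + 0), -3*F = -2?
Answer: 64/81 ≈ 0.79012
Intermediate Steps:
F = 2/3 (F = -1/3*(-2) = 2/3 ≈ 0.66667)
m(z) = 2*z**2 (m(z) = (2*z)*z = 2*z**2)
m(F)**2 = (2*(2/3)**2)**2 = (2*(4/9))**2 = (8/9)**2 = 64/81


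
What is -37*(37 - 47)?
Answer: 370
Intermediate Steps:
-37*(37 - 47) = -37*(-10) = 370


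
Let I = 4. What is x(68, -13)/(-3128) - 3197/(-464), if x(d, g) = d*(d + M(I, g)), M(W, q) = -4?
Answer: 58683/10672 ≈ 5.4988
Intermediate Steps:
x(d, g) = d*(-4 + d) (x(d, g) = d*(d - 4) = d*(-4 + d))
x(68, -13)/(-3128) - 3197/(-464) = (68*(-4 + 68))/(-3128) - 3197/(-464) = (68*64)*(-1/3128) - 3197*(-1/464) = 4352*(-1/3128) + 3197/464 = -32/23 + 3197/464 = 58683/10672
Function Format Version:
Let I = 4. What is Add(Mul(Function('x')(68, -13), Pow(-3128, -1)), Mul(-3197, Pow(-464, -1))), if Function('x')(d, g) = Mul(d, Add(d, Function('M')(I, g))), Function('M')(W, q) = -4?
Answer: Rational(58683, 10672) ≈ 5.4988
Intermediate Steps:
Function('x')(d, g) = Mul(d, Add(-4, d)) (Function('x')(d, g) = Mul(d, Add(d, -4)) = Mul(d, Add(-4, d)))
Add(Mul(Function('x')(68, -13), Pow(-3128, -1)), Mul(-3197, Pow(-464, -1))) = Add(Mul(Mul(68, Add(-4, 68)), Pow(-3128, -1)), Mul(-3197, Pow(-464, -1))) = Add(Mul(Mul(68, 64), Rational(-1, 3128)), Mul(-3197, Rational(-1, 464))) = Add(Mul(4352, Rational(-1, 3128)), Rational(3197, 464)) = Add(Rational(-32, 23), Rational(3197, 464)) = Rational(58683, 10672)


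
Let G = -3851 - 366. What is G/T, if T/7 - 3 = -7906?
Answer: 4217/55321 ≈ 0.076228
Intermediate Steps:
G = -4217
T = -55321 (T = 21 + 7*(-7906) = 21 - 55342 = -55321)
G/T = -4217/(-55321) = -4217*(-1/55321) = 4217/55321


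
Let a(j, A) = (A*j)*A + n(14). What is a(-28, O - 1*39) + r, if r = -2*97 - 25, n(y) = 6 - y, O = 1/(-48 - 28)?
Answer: -61866363/1444 ≈ -42844.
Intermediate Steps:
O = -1/76 (O = 1/(-76) = -1/76 ≈ -0.013158)
r = -219 (r = -194 - 25 = -219)
a(j, A) = -8 + j*A² (a(j, A) = (A*j)*A + (6 - 1*14) = j*A² + (6 - 14) = j*A² - 8 = -8 + j*A²)
a(-28, O - 1*39) + r = (-8 - 28*(-1/76 - 1*39)²) - 219 = (-8 - 28*(-1/76 - 39)²) - 219 = (-8 - 28*(-2965/76)²) - 219 = (-8 - 28*8791225/5776) - 219 = (-8 - 61538575/1444) - 219 = -61550127/1444 - 219 = -61866363/1444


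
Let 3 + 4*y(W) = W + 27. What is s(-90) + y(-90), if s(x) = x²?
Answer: 16167/2 ≈ 8083.5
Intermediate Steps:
y(W) = 6 + W/4 (y(W) = -¾ + (W + 27)/4 = -¾ + (27 + W)/4 = -¾ + (27/4 + W/4) = 6 + W/4)
s(-90) + y(-90) = (-90)² + (6 + (¼)*(-90)) = 8100 + (6 - 45/2) = 8100 - 33/2 = 16167/2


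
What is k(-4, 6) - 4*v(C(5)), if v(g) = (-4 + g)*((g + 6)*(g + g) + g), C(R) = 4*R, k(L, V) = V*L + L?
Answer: -67868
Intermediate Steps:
k(L, V) = L + L*V (k(L, V) = L*V + L = L + L*V)
v(g) = (-4 + g)*(g + 2*g*(6 + g)) (v(g) = (-4 + g)*((6 + g)*(2*g) + g) = (-4 + g)*(2*g*(6 + g) + g) = (-4 + g)*(g + 2*g*(6 + g)))
k(-4, 6) - 4*v(C(5)) = -4*(1 + 6) - 4*4*5*(-52 + 2*(4*5)² + 5*(4*5)) = -4*7 - 80*(-52 + 2*20² + 5*20) = -28 - 80*(-52 + 2*400 + 100) = -28 - 80*(-52 + 800 + 100) = -28 - 80*848 = -28 - 4*16960 = -28 - 67840 = -67868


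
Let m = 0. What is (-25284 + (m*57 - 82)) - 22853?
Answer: -48219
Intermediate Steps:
(-25284 + (m*57 - 82)) - 22853 = (-25284 + (0*57 - 82)) - 22853 = (-25284 + (0 - 82)) - 22853 = (-25284 - 82) - 22853 = -25366 - 22853 = -48219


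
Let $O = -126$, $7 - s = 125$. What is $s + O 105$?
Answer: $-13348$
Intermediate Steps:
$s = -118$ ($s = 7 - 125 = -118$)
$s + O 105 = -118 - 13230 = -13348$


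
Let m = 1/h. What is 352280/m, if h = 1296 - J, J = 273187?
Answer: -95781761480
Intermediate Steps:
h = -271891 (h = 1296 - 1*273187 = 1296 - 273187 = -271891)
m = -1/271891 (m = 1/(-271891) = -1/271891 ≈ -3.6779e-6)
352280/m = 352280/(-1/271891) = 352280*(-271891) = -95781761480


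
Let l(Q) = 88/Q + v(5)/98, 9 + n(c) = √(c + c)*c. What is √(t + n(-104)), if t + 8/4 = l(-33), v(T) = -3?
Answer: √(-24162 - 733824*I*√13)/42 ≈ 27.261 - 27.511*I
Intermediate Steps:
n(c) = -9 + √2*c^(3/2) (n(c) = -9 + √(c + c)*c = -9 + √(2*c)*c = -9 + (√2*√c)*c = -9 + √2*c^(3/2))
l(Q) = -3/98 + 88/Q (l(Q) = 88/Q - 3/98 = -3/98 + 88/Q)
t = -1381/294 (t = -2 + (-3/98 + 88/(-33)) = -2 + (-3/98 + 88*(-1/33)) = -2 + (-3/98 - 8/3) = -2 - 793/294 = -1381/294 ≈ -4.6973)
√(t + n(-104)) = √(-1381/294 + (-9 + √2*(-104)^(3/2))) = √(-1381/294 + (-9 + √2*(-208*I*√26))) = √(-1381/294 + (-9 - 416*I*√13)) = √(-4027/294 - 416*I*√13)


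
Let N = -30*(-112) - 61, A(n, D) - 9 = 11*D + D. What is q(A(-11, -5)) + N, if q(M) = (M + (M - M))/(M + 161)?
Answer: 362839/110 ≈ 3298.5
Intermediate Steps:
A(n, D) = 9 + 12*D (A(n, D) = 9 + (11*D + D) = 9 + 12*D)
q(M) = M/(161 + M) (q(M) = (M + 0)/(161 + M) = M/(161 + M))
N = 3299 (N = 3360 - 61 = 3299)
q(A(-11, -5)) + N = (9 + 12*(-5))/(161 + (9 + 12*(-5))) + 3299 = (9 - 60)/(161 + (9 - 60)) + 3299 = -51/(161 - 51) + 3299 = -51/110 + 3299 = 362839/110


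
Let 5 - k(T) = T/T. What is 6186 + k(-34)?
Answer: 6190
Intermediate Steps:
k(T) = 4 (k(T) = 5 - T/T = 5 - 1*1 = 5 - 1 = 4)
6186 + k(-34) = 6186 + 4 = 6190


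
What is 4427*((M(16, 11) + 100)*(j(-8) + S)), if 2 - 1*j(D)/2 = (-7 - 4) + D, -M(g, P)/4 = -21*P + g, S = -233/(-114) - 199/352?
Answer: 2032582490/11 ≈ 1.8478e+8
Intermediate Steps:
S = 29665/20064 (S = -233*(-1/114) - 199*1/352 = 233/114 - 199/352 = 29665/20064 ≈ 1.4785)
M(g, P) = -4*g + 84*P (M(g, P) = -4*(-21*P + g) = -4*(g - 21*P) = -4*g + 84*P)
j(D) = 26 - 2*D (j(D) = 4 - 2*((-7 - 4) + D) = 4 - 2*(-11 + D) = 4 + (22 - 2*D) = 26 - 2*D)
4427*((M(16, 11) + 100)*(j(-8) + S)) = 4427*(((-4*16 + 84*11) + 100)*((26 - 2*(-8)) + 29665/20064)) = 4427*(((-64 + 924) + 100)*((26 + 16) + 29665/20064)) = 4427*((860 + 100)*(42 + 29665/20064)) = 4427*(960*(872353/20064)) = 4427*(8723530/209) = 2032582490/11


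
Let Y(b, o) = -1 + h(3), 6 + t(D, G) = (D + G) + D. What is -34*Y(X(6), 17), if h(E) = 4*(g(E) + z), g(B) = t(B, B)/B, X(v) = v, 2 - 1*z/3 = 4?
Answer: 714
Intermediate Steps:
t(D, G) = -6 + G + 2*D (t(D, G) = -6 + ((D + G) + D) = -6 + (G + 2*D) = -6 + G + 2*D)
z = -6 (z = 6 - 3*4 = 6 - 12 = -6)
g(B) = (-6 + 3*B)/B (g(B) = (-6 + B + 2*B)/B = (-6 + 3*B)/B)
h(E) = -12 - 24/E (h(E) = 4*((3 - 6/E) - 6) = 4*(-3 - 6/E) = -12 - 24/E)
Y(b, o) = -21 (Y(b, o) = -1 + (-12 - 24/3) = -1 + (-12 - 24*1/3) = -1 + (-12 - 8) = -1 - 20 = -21)
-34*Y(X(6), 17) = -34*(-21) = 714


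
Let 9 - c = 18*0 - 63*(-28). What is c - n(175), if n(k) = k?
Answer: -1930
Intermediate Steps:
c = -1755 (c = 9 - (18*0 - 63*(-28)) = 9 - (0 + 1764) = 9 - 1*1764 = 9 - 1764 = -1755)
c - n(175) = -1755 - 1*175 = -1755 - 175 = -1930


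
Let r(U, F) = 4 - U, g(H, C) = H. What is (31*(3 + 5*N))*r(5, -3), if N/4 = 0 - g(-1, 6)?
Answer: -713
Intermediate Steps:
N = 4 (N = 4*(0 - 1*(-1)) = 4*(0 + 1) = 4*1 = 4)
(31*(3 + 5*N))*r(5, -3) = (31*(3 + 5*4))*(4 - 1*5) = (31*(3 + 20))*(4 - 5) = (31*23)*(-1) = 713*(-1) = -713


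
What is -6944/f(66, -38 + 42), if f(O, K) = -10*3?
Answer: 3472/15 ≈ 231.47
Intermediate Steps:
f(O, K) = -30
-6944/f(66, -38 + 42) = -6944/(-30) = -6944*(-1/30) = 3472/15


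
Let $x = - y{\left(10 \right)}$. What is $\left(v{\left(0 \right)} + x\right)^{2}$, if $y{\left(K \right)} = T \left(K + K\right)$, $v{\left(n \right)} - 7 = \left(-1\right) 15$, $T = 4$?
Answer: $7744$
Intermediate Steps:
$v{\left(n \right)} = -8$ ($v{\left(n \right)} = 7 - 15 = -8$)
$y{\left(K \right)} = 8 K$ ($y{\left(K \right)} = 4 \left(K + K\right) = 4 \cdot 2 K = 8 K$)
$x = -80$ ($x = - 8 \cdot 10 = \left(-1\right) 80 = -80$)
$\left(v{\left(0 \right)} + x\right)^{2} = \left(-8 - 80\right)^{2} = \left(-88\right)^{2} = 7744$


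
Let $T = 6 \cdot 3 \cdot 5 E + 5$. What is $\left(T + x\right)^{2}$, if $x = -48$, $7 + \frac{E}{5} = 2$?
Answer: $5257849$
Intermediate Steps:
$E = -25$ ($E = -35 + 5 \cdot 2 = -35 + 10 = -25$)
$T = -2245$ ($T = 6 \cdot 3 \cdot 5 \left(-25\right) + 5 = 18 \cdot 5 \left(-25\right) + 5 = 90 \left(-25\right) + 5 = -2250 + 5 = -2245$)
$\left(T + x\right)^{2} = \left(-2245 - 48\right)^{2} = \left(-2293\right)^{2} = 5257849$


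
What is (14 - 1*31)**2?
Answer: 289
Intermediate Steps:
(14 - 1*31)**2 = (14 - 31)**2 = (-17)**2 = 289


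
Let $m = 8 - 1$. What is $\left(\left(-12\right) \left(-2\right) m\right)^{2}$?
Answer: $28224$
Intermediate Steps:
$m = 7$ ($m = 8 - 1 = 7$)
$\left(\left(-12\right) \left(-2\right) m\right)^{2} = \left(\left(-12\right) \left(-2\right) 7\right)^{2} = \left(24 \cdot 7\right)^{2} = 168^{2} = 28224$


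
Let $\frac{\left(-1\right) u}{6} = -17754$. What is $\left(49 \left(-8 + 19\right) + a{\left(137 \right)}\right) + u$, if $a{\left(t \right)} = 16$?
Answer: $107079$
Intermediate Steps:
$u = 106524$ ($u = \left(-6\right) \left(-17754\right) = 106524$)
$\left(49 \left(-8 + 19\right) + a{\left(137 \right)}\right) + u = \left(49 \left(-8 + 19\right) + 16\right) + 106524 = \left(49 \cdot 11 + 16\right) + 106524 = \left(539 + 16\right) + 106524 = 555 + 106524 = 107079$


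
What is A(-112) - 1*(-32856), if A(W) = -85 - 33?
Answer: 32738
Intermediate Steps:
A(W) = -118
A(-112) - 1*(-32856) = -118 - 1*(-32856) = -118 + 32856 = 32738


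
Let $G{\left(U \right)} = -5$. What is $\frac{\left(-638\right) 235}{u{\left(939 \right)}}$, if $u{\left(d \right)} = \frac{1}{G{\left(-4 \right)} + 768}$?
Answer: $-114396590$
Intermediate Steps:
$u{\left(d \right)} = \frac{1}{763}$ ($u{\left(d \right)} = \frac{1}{-5 + 768} = \frac{1}{763}$)
$\frac{\left(-638\right) 235}{u{\left(939 \right)}} = \left(-638\right) 235 \frac{1}{\frac{1}{763}} = \left(-149930\right) 763 = -114396590$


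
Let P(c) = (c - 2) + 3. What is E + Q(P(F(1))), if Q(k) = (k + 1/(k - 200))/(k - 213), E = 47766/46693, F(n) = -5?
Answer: 2152653469/2067005724 ≈ 1.0414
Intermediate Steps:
E = 47766/46693 (E = 47766*(1/46693) = 47766/46693 ≈ 1.0230)
P(c) = 1 + c (P(c) = (-2 + c) + 3 = 1 + c)
Q(k) = (k + 1/(-200 + k))/(-213 + k)
E + Q(P(F(1))) = 47766/46693 + (1 + (1 - 5)**2 - 200*(1 - 5))/(42600 + (1 - 5)**2 - 413*(1 - 5)) = 47766/46693 + (1 + (-4)**2 - 200*(-4))/(42600 + (-4)**2 - 413*(-4)) = 47766/46693 + (1 + 16 + 800)/(42600 + 16 + 1652) = 47766/46693 + 817/44268 = 2152653469/2067005724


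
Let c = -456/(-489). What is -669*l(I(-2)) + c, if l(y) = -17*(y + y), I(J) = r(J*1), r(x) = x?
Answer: -7415044/163 ≈ -45491.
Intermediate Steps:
I(J) = J (I(J) = J*1 = J)
c = 152/163 (c = -456*(-1/489) = 152/163 ≈ 0.93252)
l(y) = -34*y
-669*l(I(-2)) + c = -(-22746)*(-2) + 152/163 = -669*68 + 152/163 = -45492 + 152/163 = -7415044/163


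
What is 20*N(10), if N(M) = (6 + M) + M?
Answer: 520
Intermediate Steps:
N(M) = 6 + 2*M
20*N(10) = 20*(6 + 2*10) = 20*(6 + 20) = 20*26 = 520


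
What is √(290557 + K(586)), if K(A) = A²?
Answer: √633953 ≈ 796.21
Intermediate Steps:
√(290557 + K(586)) = √(290557 + 586²) = √(290557 + 343396) = √633953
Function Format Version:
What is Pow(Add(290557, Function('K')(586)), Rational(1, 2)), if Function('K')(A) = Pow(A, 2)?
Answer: Pow(633953, Rational(1, 2)) ≈ 796.21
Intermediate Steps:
Pow(Add(290557, Function('K')(586)), Rational(1, 2)) = Pow(Add(290557, Pow(586, 2)), Rational(1, 2)) = Pow(Add(290557, 343396), Rational(1, 2)) = Pow(633953, Rational(1, 2))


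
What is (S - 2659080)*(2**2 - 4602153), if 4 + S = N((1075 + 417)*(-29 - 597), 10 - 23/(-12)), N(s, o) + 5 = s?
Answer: 16535894131069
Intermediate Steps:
N(s, o) = -5 + s
S = -934001 (S = -4 + (-5 + (1075 + 417)*(-29 - 597)) = -4 + (-5 + 1492*(-626)) = -4 + (-5 - 933992) = -4 - 933997 = -934001)
(S - 2659080)*(2**2 - 4602153) = (-934001 - 2659080)*(2**2 - 4602153) = -3593081*(4 - 4602153) = -3593081*(-4602149) = 16535894131069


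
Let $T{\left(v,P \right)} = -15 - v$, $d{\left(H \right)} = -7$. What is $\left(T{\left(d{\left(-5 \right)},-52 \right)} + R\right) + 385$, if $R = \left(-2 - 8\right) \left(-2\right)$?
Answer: $397$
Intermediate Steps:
$R = 20$ ($R = \left(-10\right) \left(-2\right) = 20$)
$\left(T{\left(d{\left(-5 \right)},-52 \right)} + R\right) + 385 = \left(\left(-15 - -7\right) + 20\right) + 385 = \left(\left(-15 + 7\right) + 20\right) + 385 = \left(-8 + 20\right) + 385 = 12 + 385 = 397$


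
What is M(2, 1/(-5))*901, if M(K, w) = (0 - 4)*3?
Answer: -10812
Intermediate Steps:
M(K, w) = -12 (M(K, w) = -4*3 = -12)
M(2, 1/(-5))*901 = -12*901 = -10812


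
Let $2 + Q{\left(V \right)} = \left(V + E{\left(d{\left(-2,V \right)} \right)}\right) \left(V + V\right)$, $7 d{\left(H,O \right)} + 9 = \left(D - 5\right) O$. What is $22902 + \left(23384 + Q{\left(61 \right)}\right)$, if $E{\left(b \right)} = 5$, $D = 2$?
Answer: $54336$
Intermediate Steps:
$d{\left(H,O \right)} = - \frac{9}{7} - \frac{3 O}{7}$ ($d{\left(H,O \right)} = - \frac{9}{7} + \frac{\left(2 - 5\right) O}{7} = - \frac{9}{7} + \frac{\left(-3\right) O}{7} = - \frac{9}{7} - \frac{3 O}{7}$)
$Q{\left(V \right)} = -2 + 2 V \left(5 + V\right)$ ($Q{\left(V \right)} = -2 + \left(V + 5\right) \left(V + V\right) = -2 + \left(5 + V\right) 2 V = -2 + 2 V \left(5 + V\right)$)
$22902 + \left(23384 + Q{\left(61 \right)}\right) = 22902 + \left(23384 + \left(-2 + 2 \cdot 61^{2} + 10 \cdot 61\right)\right) = 22902 + \left(23384 + \left(-2 + 2 \cdot 3721 + 610\right)\right) = 22902 + \left(23384 + \left(-2 + 7442 + 610\right)\right) = 22902 + \left(23384 + 8050\right) = 22902 + 31434 = 54336$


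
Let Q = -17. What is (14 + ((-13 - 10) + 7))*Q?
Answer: 34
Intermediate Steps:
(14 + ((-13 - 10) + 7))*Q = (14 + ((-13 - 10) + 7))*(-17) = (14 + (-23 + 7))*(-17) = (14 - 16)*(-17) = -2*(-17) = 34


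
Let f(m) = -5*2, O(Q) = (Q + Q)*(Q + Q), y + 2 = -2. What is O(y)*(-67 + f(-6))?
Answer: -4928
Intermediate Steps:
y = -4 (y = -2 - 2 = -4)
O(Q) = 4*Q² (O(Q) = (2*Q)*(2*Q) = 4*Q²)
f(m) = -10
O(y)*(-67 + f(-6)) = (4*(-4)²)*(-67 - 10) = (4*16)*(-77) = 64*(-77) = -4928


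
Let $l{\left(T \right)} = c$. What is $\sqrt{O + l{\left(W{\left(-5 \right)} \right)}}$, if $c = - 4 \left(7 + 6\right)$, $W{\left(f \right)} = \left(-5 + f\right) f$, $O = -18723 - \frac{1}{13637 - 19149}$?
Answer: $\frac{i \sqrt{142606187022}}{2756} \approx 137.02 i$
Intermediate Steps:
$O = - \frac{103201175}{5512}$ ($O = -18723 - \frac{1}{-5512} = -18723 - - \frac{1}{5512} = -18723 + \frac{1}{5512} = - \frac{103201175}{5512} \approx -18723.0$)
$W{\left(f \right)} = f \left(-5 + f\right)$
$c = -52$ ($c = \left(-4\right) 13 = -52$)
$l{\left(T \right)} = -52$
$\sqrt{O + l{\left(W{\left(-5 \right)} \right)}} = \sqrt{- \frac{103201175}{5512} - 52} = \sqrt{- \frac{103487799}{5512}} = \frac{i \sqrt{142606187022}}{2756}$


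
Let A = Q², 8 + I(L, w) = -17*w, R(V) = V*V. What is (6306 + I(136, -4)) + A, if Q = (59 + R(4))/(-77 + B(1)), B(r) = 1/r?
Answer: 36775641/5776 ≈ 6367.0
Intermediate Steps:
R(V) = V²
I(L, w) = -8 - 17*w
Q = -75/76 (Q = (59 + 4²)/(-77 + 1/1) = (59 + 16)/(-77 + 1) = 75/(-76) = 75*(-1/76) = -75/76 ≈ -0.98684)
A = 5625/5776 (A = (-75/76)² = 5625/5776 ≈ 0.97386)
(6306 + I(136, -4)) + A = (6306 + (-8 - 17*(-4))) + 5625/5776 = (6306 + (-8 + 68)) + 5625/5776 = (6306 + 60) + 5625/5776 = 6366 + 5625/5776 = 36775641/5776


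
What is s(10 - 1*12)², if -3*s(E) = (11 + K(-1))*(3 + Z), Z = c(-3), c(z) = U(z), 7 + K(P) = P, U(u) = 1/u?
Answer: 64/9 ≈ 7.1111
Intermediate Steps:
K(P) = -7 + P
c(z) = 1/z
Z = -⅓ (Z = 1/(-3) = -⅓ ≈ -0.33333)
s(E) = -8/3 (s(E) = -(11 + (-7 - 1))*(3 - ⅓)/3 = -(11 - 8)*8/(3*3) = -8/3)
s(10 - 1*12)² = (-8/3)² = 64/9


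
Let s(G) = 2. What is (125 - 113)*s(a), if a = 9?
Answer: 24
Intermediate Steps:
(125 - 113)*s(a) = (125 - 113)*2 = 12*2 = 24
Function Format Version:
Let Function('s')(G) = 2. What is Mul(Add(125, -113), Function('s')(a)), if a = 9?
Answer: 24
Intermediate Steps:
Mul(Add(125, -113), Function('s')(a)) = Mul(Add(125, -113), 2) = Mul(12, 2) = 24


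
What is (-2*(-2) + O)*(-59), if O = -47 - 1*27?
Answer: 4130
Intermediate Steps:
O = -74 (O = -47 - 27 = -74)
(-2*(-2) + O)*(-59) = (-2*(-2) - 74)*(-59) = (4 - 74)*(-59) = -70*(-59) = 4130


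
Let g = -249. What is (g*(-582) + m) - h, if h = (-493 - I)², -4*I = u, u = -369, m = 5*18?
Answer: -3160153/16 ≈ -1.9751e+5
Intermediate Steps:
m = 90
I = 369/4 (I = -¼*(-369) = 369/4 ≈ 92.250)
h = 5480281/16 (h = (-493 - 1*369/4)² = (-493 - 369/4)² = (-2341/4)² = 5480281/16 ≈ 3.4252e+5)
(g*(-582) + m) - h = (-249*(-582) + 90) - 1*5480281/16 = (144918 + 90) - 5480281/16 = 145008 - 5480281/16 = -3160153/16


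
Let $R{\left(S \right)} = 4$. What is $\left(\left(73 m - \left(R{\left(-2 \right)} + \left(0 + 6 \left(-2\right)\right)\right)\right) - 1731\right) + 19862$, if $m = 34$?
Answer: $20621$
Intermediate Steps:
$\left(\left(73 m - \left(R{\left(-2 \right)} + \left(0 + 6 \left(-2\right)\right)\right)\right) - 1731\right) + 19862 = \left(\left(73 \cdot 34 - \left(4 + \left(0 + 6 \left(-2\right)\right)\right)\right) - 1731\right) + 19862 = \left(\left(2482 - \left(4 + \left(0 - 12\right)\right)\right) - 1731\right) + 19862 = \left(\left(2482 - \left(4 - 12\right)\right) - 1731\right) + 19862 = \left(\left(2482 - -8\right) - 1731\right) + 19862 = \left(\left(2482 + 8\right) - 1731\right) + 19862 = \left(2490 - 1731\right) + 19862 = 759 + 19862 = 20621$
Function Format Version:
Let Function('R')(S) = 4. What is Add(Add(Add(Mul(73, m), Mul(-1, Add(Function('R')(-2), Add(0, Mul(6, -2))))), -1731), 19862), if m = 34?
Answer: 20621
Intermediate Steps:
Add(Add(Add(Mul(73, m), Mul(-1, Add(Function('R')(-2), Add(0, Mul(6, -2))))), -1731), 19862) = Add(Add(Add(Mul(73, 34), Mul(-1, Add(4, Add(0, Mul(6, -2))))), -1731), 19862) = Add(Add(Add(2482, Mul(-1, Add(4, Add(0, -12)))), -1731), 19862) = Add(Add(Add(2482, Mul(-1, Add(4, -12))), -1731), 19862) = Add(Add(Add(2482, Mul(-1, -8)), -1731), 19862) = Add(Add(Add(2482, 8), -1731), 19862) = Add(Add(2490, -1731), 19862) = Add(759, 19862) = 20621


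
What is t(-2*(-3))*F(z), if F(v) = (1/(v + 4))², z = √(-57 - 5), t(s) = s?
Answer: 6/(4 + I*√62)² ≈ -0.045365 - 0.062122*I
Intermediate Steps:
z = I*√62 (z = √(-62) = I*√62 ≈ 7.874*I)
F(v) = (4 + v)⁻² (F(v) = (1/(4 + v))² = (4 + v)⁻²)
t(-2*(-3))*F(z) = (-2*(-3))/(4 + I*√62)² = 6/(4 + I*√62)²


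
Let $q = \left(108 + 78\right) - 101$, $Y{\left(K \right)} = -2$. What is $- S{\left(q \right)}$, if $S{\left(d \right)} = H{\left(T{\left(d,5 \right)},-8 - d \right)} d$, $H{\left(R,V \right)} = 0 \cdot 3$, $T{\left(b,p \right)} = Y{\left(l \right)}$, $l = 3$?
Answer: $0$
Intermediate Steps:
$T{\left(b,p \right)} = -2$
$H{\left(R,V \right)} = 0$
$q = 85$ ($q = 186 - 101 = 85$)
$S{\left(d \right)} = 0$ ($S{\left(d \right)} = 0 d = 0$)
$- S{\left(q \right)} = \left(-1\right) 0 = 0$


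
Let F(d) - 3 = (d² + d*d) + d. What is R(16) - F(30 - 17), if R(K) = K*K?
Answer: -98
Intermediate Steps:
R(K) = K²
F(d) = 3 + d + 2*d² (F(d) = 3 + ((d² + d*d) + d) = 3 + ((d² + d²) + d) = 3 + (2*d² + d) = 3 + (d + 2*d²) = 3 + d + 2*d²)
R(16) - F(30 - 17) = 16² - (3 + (30 - 17) + 2*(30 - 17)²) = 256 - (3 + 13 + 2*13²) = 256 - (3 + 13 + 2*169) = 256 - (3 + 13 + 338) = 256 - 1*354 = 256 - 354 = -98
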